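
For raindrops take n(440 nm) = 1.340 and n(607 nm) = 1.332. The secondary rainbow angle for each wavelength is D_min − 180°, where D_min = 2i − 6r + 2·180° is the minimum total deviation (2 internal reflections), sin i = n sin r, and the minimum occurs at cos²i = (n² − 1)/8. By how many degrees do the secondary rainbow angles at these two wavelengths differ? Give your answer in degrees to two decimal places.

2.08°

At 440 nm (n = 1.340): cos²i = 0.09945 → i = 71.618°, r = 45.088°, D_min = 232.709°, rainbow angle = 52.709°.
At 607 nm (n = 1.332): cos²i = 0.09678 → i = 71.875°, r = 45.520°, D_min = 230.628°, rainbow angle = 50.628°.
Angular width = |52.709° − 50.628°| = 2.080°.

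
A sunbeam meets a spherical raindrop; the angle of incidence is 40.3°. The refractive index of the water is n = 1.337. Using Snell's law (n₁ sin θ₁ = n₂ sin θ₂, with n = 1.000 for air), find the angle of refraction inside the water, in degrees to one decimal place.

Snell: sin θ_r = sin θ_i / n = sin 40.3° / 1.337 = 0.6468 / 1.337 = 0.4838.
θ_r = arcsin(0.4838) = 28.93°.

28.9°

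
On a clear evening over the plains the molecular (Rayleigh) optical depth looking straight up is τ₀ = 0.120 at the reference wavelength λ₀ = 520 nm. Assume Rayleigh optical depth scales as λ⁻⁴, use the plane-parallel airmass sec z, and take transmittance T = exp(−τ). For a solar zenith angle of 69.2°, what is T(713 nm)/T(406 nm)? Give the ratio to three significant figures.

2.26

Airmass: sec 69.2° = 2.8161.
τ(713 nm) = 0.120 × (520/713)⁴ × 2.8161 = 0.120 × 0.2829 × 2.8161 = 0.0956.
τ(406 nm) = 0.120 × (520/406)⁴ × 2.8161 = 0.120 × 2.6910 × 2.8161 = 0.9094.
T(713)/T(406) = exp(τ_B − τ_A) = exp(0.8137) = 2.2563.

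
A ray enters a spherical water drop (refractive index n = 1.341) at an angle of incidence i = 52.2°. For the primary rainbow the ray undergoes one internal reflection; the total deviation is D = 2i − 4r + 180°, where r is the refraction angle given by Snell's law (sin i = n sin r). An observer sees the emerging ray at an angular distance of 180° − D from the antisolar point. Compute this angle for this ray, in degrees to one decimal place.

sin r = sin 52.2° / 1.341 = 0.7902/1.341 = 0.5892; r = 36.10°.
D = 2·52.2° − 4·36.10° + 180° = 104.40° − 144.41° + 180° = 139.99°.
Angle from antisolar point = 180° − D = 40.01°.

40.0°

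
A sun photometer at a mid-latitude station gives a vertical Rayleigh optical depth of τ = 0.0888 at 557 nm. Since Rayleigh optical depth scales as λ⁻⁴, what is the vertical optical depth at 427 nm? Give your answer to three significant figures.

0.257

τ(427 nm) = τ(557 nm) × (557/427)⁴ = 0.0888 × (1.3044)⁴ = 0.0888 × 2.8954 = 0.2571.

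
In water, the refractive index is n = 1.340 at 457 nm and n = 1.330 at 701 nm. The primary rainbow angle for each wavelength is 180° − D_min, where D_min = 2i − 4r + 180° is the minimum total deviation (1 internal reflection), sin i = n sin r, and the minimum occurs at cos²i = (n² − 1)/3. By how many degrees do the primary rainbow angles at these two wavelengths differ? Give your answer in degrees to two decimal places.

At 457 nm (n = 1.340): cos²i = 0.26520 → i = 59.004°, r = 39.770°, D_min = 138.929°, rainbow angle = 41.071°.
At 701 nm (n = 1.330): cos²i = 0.25630 → i = 59.585°, r = 40.422°, D_min = 137.484°, rainbow angle = 42.516°.
Angular width = |41.071° − 42.516°| = 1.445°.

1.45°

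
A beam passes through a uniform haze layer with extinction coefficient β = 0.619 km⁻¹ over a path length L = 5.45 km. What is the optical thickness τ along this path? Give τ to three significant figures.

τ = β·L = 0.619 × 5.45 = 3.3736.

3.37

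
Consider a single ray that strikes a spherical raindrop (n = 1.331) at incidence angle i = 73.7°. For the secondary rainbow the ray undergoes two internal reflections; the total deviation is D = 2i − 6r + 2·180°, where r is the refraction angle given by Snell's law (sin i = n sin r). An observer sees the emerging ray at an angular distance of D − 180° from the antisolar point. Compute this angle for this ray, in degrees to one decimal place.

sin r = sin 73.7° / 1.331 = 0.9598/1.331 = 0.7211; r = 46.15°.
D = 2·73.7° − 6·46.15° + 2·180° = 147.40° − 276.88° + 360° = 230.52°.
Angle from antisolar point = D − 180° = 50.52°.

50.5°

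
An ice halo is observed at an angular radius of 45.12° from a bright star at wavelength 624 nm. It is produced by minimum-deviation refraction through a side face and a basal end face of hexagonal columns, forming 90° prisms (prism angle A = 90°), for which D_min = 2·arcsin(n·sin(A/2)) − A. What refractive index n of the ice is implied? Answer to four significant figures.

Rearranging: n = sin((D_min + A)/2) / sin(A/2).
(D_min + A)/2 = (45.12° + 90°)/2 = 67.560°.
n = sin 67.560° / sin 45° = 0.9243 / 0.7071 = 1.3071.

1.307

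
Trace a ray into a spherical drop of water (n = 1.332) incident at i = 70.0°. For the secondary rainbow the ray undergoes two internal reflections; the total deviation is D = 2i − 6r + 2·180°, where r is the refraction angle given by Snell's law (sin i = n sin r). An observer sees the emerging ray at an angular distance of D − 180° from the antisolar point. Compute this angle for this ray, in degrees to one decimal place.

50.8°

sin r = sin 70.0° / 1.332 = 0.9397/1.332 = 0.7055; r = 44.87°.
D = 2·70.0° − 6·44.87° + 2·180° = 140.00° − 269.21° + 360° = 230.79°.
Angle from antisolar point = D − 180° = 50.79°.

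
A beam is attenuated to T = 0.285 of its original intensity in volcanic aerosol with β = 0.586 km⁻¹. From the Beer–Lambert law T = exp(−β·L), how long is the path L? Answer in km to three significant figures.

Beer–Lambert: T = exp(−βL) ⇒ L = −ln(T)/β = −ln(0.285)/0.586 = 1.2553/0.586 = 2.142 km.

2.14 km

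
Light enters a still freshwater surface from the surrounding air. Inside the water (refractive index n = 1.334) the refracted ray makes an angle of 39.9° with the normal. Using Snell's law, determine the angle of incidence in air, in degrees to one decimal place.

58.8°

Snell: sin θ_i = n · sin θ_r = 1.334 × sin 39.9° = 1.334 × 0.6414 = 0.8557.
θ_i = arcsin(0.8557) = 58.84°.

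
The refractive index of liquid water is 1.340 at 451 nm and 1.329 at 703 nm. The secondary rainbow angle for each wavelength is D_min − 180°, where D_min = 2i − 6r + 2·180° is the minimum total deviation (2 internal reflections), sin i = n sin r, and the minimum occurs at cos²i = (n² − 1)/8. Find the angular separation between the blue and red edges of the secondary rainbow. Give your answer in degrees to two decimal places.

2.87°

At 451 nm (n = 1.340): cos²i = 0.09945 → i = 71.618°, r = 45.088°, D_min = 232.709°, rainbow angle = 52.709°.
At 703 nm (n = 1.329): cos²i = 0.09578 → i = 71.972°, r = 45.685°, D_min = 229.837°, rainbow angle = 49.837°.
Angular width = |52.709° − 49.837°| = 2.872°.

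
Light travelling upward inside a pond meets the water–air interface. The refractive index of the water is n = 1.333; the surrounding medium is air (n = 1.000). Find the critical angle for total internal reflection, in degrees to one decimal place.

sin θ_c = n_air / n = 1.000 / 1.333 = 0.7502.
θ_c = arcsin(0.7502) = 48.61°.

48.6°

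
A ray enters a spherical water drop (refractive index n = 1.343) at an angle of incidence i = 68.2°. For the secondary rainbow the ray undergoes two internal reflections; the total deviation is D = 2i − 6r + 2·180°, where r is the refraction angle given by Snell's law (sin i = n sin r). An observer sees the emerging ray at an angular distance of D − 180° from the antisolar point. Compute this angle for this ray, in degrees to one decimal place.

sin r = sin 68.2° / 1.343 = 0.9285/1.343 = 0.6914; r = 43.74°.
D = 2·68.2° − 6·43.74° + 2·180° = 136.40° − 262.42° + 360° = 233.98°.
Angle from antisolar point = D − 180° = 53.98°.

54.0°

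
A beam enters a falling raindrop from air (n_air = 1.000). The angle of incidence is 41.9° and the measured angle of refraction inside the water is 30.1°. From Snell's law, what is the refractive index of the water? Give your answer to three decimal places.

1.332

n = sin θ_i / sin θ_r = sin 41.9° / sin 30.1° = 0.6678 / 0.5015 = 1.3316.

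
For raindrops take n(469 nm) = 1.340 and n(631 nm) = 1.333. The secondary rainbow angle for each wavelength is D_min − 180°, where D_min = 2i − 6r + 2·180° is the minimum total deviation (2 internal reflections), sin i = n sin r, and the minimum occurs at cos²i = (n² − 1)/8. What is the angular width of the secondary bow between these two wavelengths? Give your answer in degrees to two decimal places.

1.82°

At 469 nm (n = 1.340): cos²i = 0.09945 → i = 71.618°, r = 45.088°, D_min = 232.709°, rainbow angle = 52.709°.
At 631 nm (n = 1.333): cos²i = 0.09711 → i = 71.843°, r = 45.466°, D_min = 230.891°, rainbow angle = 50.891°.
Angular width = |52.709° − 50.891°| = 1.818°.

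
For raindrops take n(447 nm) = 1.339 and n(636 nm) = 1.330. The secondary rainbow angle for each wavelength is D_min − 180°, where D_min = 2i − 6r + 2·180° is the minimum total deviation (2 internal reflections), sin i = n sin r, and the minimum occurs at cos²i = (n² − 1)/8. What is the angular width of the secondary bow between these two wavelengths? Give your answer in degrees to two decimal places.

2.35°

At 447 nm (n = 1.339): cos²i = 0.09912 → i = 71.650°, r = 45.141°, D_min = 232.451°, rainbow angle = 52.451°.
At 636 nm (n = 1.330): cos²i = 0.09611 → i = 71.940°, r = 45.630°, D_min = 230.101°, rainbow angle = 50.101°.
Angular width = |52.451° − 50.101°| = 2.350°.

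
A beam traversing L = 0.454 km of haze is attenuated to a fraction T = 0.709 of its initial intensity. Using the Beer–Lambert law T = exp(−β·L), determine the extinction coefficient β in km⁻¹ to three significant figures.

Beer–Lambert: T = exp(−βL) ⇒ β = −ln(T)/L = −ln(0.709)/0.454 = 0.3439/0.454 = 0.7575 km⁻¹.

0.757 km⁻¹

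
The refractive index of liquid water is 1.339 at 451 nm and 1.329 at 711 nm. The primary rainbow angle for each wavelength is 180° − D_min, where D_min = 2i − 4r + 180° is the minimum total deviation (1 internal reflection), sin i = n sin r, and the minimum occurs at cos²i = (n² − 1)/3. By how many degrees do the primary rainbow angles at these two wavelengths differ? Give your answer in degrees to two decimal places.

At 451 nm (n = 1.339): cos²i = 0.26431 → i = 59.062°, r = 39.834°, D_min = 138.786°, rainbow angle = 41.214°.
At 711 nm (n = 1.329): cos²i = 0.25541 → i = 59.643°, r = 40.487°, D_min = 137.337°, rainbow angle = 42.663°.
Angular width = |41.214° − 42.663°| = 1.450°.

1.45°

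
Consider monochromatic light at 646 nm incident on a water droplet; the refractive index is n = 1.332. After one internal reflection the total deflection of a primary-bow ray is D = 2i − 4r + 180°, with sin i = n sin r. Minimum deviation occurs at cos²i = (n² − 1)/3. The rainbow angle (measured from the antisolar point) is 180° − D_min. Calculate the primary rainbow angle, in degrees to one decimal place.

cos²i = (1.77422 − 1)/3 = 0.25807; i = arccos(0.50801) = 59.469°.
sin r = sin 59.469°/1.332 = 0.64666; r = 40.290°.
D_min = 2·59.469° − 4·40.290° + 180° = 137.776°.
Rainbow angle = 180° − D_min = 42.224°.

42.2°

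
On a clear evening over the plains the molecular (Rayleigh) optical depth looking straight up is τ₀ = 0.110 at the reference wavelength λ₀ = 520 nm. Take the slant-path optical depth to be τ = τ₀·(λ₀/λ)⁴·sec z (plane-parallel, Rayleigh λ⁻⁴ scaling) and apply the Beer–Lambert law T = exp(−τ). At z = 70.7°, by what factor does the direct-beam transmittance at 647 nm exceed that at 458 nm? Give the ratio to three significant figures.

1.51

Airmass: sec 70.7° = 3.0256.
τ(647 nm) = 0.110 × (520/647)⁴ × 3.0256 = 0.110 × 0.4172 × 3.0256 = 0.1389.
τ(458 nm) = 0.110 × (520/458)⁴ × 3.0256 = 0.110 × 1.6617 × 3.0256 = 0.5530.
T(647)/T(458) = exp(τ_B − τ_A) = exp(0.4142) = 1.5131.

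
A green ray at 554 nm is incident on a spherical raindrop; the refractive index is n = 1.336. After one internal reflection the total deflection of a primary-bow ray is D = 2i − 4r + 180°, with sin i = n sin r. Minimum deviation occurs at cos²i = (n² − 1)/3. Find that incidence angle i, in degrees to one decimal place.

cos²i = (1.336² − 1)/3 = (1.78490 − 1)/3 = 0.26163.
cos i = 0.51150, so i = 59.236°.

59.2°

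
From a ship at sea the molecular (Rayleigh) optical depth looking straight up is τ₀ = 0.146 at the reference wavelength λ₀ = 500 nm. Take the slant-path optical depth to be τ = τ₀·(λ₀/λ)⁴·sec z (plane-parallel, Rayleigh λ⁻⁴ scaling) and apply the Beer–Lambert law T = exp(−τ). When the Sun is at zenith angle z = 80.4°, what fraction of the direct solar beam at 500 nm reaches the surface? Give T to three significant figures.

sec 80.4° = 5.9963.
τ = 0.146 × (500/500)⁴ × 5.9963 = 0.146 × 1.0000 × 5.9963 = 0.8755.
T = exp(−0.8755) = 0.4167.

0.417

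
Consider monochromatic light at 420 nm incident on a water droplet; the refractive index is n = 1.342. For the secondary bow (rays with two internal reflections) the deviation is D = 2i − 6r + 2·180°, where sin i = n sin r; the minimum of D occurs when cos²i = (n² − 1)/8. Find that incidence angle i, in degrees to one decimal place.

71.6°

cos²i = (1.342² − 1)/8 = (1.80096 − 1)/8 = 0.10012.
cos i = 0.31642, so i = 71.554°.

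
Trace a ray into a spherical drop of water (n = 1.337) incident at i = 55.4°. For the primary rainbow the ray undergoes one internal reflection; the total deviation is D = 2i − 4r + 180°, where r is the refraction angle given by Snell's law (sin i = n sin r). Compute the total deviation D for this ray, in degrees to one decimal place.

sin r = sin 55.4° / 1.337 = 0.8231/1.337 = 0.6157; r = 38.00°.
D = 2·55.4° − 4·38.00° + 180° = 110.80° − 152.00° + 180° = 138.80°.

138.8°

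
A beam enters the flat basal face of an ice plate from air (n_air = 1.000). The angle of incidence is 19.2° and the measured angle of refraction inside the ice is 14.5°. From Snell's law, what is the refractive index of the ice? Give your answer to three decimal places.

n = sin θ_i / sin θ_r = sin 19.2° / sin 14.5° = 0.3289 / 0.2504 = 1.3135.

1.313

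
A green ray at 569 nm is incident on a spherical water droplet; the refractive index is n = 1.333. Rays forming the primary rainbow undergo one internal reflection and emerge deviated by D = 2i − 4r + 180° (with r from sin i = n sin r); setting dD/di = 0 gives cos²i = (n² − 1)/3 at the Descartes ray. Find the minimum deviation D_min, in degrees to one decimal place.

137.9°

cos²i = (1.77689 − 1)/3 = 0.25896; i = arccos(0.50888) = 59.410°.
sin r = sin 59.410°/1.333 = 0.64579; r = 40.225°.
D_min = 2·59.410° − 4·40.225° + 180° = 137.922°.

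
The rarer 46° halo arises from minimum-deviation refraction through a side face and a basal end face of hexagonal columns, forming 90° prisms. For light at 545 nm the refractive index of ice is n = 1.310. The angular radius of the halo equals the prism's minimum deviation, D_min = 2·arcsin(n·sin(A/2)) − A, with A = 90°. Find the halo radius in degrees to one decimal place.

45.7°

n·sin(A/2) = 1.310 × sin 45° = 1.310 × 0.7071 = 0.9263.
D_min = 2·arcsin(0.9263) − 90° = 2 × 67.867° − 90° = 45.733°.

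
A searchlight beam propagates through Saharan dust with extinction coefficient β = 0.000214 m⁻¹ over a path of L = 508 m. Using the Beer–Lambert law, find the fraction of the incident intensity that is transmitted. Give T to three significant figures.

0.897

τ = β·L = 0.000214 × 508 = 0.1087.
T = exp(−0.1087) = 0.8970.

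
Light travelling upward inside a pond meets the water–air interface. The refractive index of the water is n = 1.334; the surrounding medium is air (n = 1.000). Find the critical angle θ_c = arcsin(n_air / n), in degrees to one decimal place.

48.6°

sin θ_c = n_air / n = 1.000 / 1.334 = 0.7496.
θ_c = arcsin(0.7496) = 48.56°.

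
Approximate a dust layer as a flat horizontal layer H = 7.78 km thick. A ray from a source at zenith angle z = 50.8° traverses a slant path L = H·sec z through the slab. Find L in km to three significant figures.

12.3 km

sec z = 1/cos 50.8° = 1.5822.
L = 7.78 × 1.5822 = 12.310 km.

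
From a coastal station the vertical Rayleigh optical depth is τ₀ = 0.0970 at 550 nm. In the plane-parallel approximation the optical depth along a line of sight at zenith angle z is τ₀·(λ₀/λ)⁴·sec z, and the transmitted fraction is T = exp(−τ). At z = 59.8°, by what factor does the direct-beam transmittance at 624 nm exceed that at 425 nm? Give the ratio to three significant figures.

1.53

Airmass: sec 59.8° = 1.9880.
τ(624 nm) = 0.0970 × (550/624)⁴ × 1.9880 = 0.0970 × 0.6035 × 1.9880 = 0.1164.
τ(425 nm) = 0.0970 × (550/425)⁴ × 1.9880 = 0.0970 × 2.8048 × 1.9880 = 0.5409.
T(624)/T(425) = exp(τ_B − τ_A) = exp(0.4245) = 1.5288.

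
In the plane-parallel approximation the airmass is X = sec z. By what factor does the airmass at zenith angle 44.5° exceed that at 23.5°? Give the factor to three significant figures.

X(44.5°)/X(23.5°) = sec 44.5° / sec 23.5° = cos 23.5° / cos 44.5° = 0.9171/0.7133 = 1.2857.

1.29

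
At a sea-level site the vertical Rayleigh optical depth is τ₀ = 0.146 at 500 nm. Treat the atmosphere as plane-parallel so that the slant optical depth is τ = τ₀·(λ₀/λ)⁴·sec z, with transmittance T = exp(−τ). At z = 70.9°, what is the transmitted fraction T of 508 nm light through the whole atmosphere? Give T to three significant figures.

sec 70.9° = 3.0561.
τ = 0.146 × (500/508)⁴ × 3.0561 = 0.146 × 0.9385 × 3.0561 = 0.4187.
T = exp(−0.4187) = 0.6579.

0.658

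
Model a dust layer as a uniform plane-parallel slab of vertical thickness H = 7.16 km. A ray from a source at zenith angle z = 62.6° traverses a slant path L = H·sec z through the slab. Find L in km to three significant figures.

sec z = 1/cos 62.6° = 2.1730.
L = 7.16 × 2.1730 = 15.558 km.

15.6 km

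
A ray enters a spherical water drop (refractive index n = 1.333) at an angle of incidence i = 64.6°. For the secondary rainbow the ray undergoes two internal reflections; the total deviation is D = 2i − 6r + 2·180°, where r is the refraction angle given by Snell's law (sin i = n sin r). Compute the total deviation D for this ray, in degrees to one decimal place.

sin r = sin 64.6° / 1.333 = 0.9033/1.333 = 0.6777; r = 42.66°.
D = 2·64.6° − 6·42.66° + 2·180° = 129.20° − 255.97° + 360° = 233.23°.

233.2°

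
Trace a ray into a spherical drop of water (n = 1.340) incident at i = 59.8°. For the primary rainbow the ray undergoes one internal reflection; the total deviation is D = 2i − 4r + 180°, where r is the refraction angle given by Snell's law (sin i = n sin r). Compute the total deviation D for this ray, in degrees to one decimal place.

sin r = sin 59.8° / 1.340 = 0.8643/1.340 = 0.6450; r = 40.16°.
D = 2·59.8° − 4·40.16° + 180° = 119.60° − 160.66° + 180° = 138.94°.

138.9°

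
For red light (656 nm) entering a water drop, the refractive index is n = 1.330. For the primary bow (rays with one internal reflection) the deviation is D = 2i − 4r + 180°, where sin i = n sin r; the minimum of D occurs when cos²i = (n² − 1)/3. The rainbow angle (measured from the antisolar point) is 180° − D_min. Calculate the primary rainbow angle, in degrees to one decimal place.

42.5°

cos²i = (1.76890 − 1)/3 = 0.25630; i = arccos(0.50626) = 59.585°.
sin r = sin 59.585°/1.330 = 0.64841; r = 40.422°.
D_min = 2·59.585° − 4·40.422° + 180° = 137.484°.
Rainbow angle = 180° − D_min = 42.516°.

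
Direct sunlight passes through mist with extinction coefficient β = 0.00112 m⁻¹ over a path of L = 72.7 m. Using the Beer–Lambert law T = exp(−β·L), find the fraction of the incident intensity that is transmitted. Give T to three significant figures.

τ = β·L = 0.00112 × 72.7 = 0.0814.
T = exp(−0.0814) = 0.9218.

0.922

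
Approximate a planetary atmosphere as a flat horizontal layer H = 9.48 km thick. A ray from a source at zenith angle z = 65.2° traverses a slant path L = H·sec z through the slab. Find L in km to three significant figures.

22.6 km

sec z = 1/cos 65.2° = 2.3841.
L = 9.48 × 2.3841 = 22.601 km.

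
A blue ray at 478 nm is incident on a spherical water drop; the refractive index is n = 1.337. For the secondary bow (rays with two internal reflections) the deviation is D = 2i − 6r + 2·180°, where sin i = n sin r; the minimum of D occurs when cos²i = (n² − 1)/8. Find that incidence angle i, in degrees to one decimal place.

cos²i = (1.337² − 1)/8 = (1.78757 − 1)/8 = 0.09845.
cos i = 0.31376, so i = 71.714°.

71.7°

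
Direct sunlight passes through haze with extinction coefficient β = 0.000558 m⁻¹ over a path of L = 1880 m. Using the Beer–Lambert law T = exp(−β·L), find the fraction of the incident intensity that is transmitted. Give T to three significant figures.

τ = β·L = 0.000558 × 1880 = 1.0490.
T = exp(−1.0490) = 0.3503.

0.350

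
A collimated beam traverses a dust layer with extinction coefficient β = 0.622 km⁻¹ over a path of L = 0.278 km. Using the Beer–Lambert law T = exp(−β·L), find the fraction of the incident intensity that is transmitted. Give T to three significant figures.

τ = β·L = 0.622 × 0.278 = 0.1729.
T = exp(−0.1729) = 0.8412.

0.841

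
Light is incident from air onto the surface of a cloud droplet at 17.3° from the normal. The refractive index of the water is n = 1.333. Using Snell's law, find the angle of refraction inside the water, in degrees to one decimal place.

12.9°

Snell: sin θ_r = sin θ_i / n = sin 17.3° / 1.333 = 0.2974 / 1.333 = 0.2231.
θ_r = arcsin(0.2231) = 12.89°.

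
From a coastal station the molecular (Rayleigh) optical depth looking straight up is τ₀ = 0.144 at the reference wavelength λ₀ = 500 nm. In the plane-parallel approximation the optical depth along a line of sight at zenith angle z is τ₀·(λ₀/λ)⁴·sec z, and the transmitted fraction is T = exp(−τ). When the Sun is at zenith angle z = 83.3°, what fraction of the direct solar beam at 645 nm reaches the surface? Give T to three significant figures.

sec 83.3° = 8.5711.
τ = 0.144 × (500/645)⁴ × 8.5711 = 0.144 × 0.3611 × 8.5711 = 0.4457.
T = exp(−0.4457) = 0.6404.

0.640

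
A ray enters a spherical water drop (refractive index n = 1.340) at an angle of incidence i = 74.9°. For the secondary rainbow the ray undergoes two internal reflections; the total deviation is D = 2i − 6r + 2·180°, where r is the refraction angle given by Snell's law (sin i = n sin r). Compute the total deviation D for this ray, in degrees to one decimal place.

sin r = sin 74.9° / 1.340 = 0.9655/1.340 = 0.7205; r = 46.10°.
D = 2·74.9° − 6·46.10° + 2·180° = 149.80° − 276.58° + 360° = 233.22°.

233.2°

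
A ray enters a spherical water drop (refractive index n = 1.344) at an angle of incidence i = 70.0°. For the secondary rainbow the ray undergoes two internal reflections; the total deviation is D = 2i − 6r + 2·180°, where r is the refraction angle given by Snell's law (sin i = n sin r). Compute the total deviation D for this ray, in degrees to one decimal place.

233.8°

sin r = sin 70.0° / 1.344 = 0.9397/1.344 = 0.6992; r = 44.36°.
D = 2·70.0° − 6·44.36° + 2·180° = 140.00° − 266.17° + 360° = 233.83°.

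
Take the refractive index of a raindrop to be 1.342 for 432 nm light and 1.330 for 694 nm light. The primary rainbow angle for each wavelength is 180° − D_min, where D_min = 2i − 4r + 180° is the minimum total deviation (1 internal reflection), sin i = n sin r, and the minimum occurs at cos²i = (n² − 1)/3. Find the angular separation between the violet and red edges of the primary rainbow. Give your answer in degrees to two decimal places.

At 432 nm (n = 1.342): cos²i = 0.26699 → i = 58.888°, r = 39.641°, D_min = 139.213°, rainbow angle = 40.787°.
At 694 nm (n = 1.330): cos²i = 0.25630 → i = 59.585°, r = 40.422°, D_min = 137.484°, rainbow angle = 42.516°.
Angular width = |40.787° − 42.516°| = 1.729°.

1.73°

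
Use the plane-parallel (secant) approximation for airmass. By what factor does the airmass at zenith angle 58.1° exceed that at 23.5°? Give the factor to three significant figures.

X(58.1°)/X(23.5°) = sec 58.1° / sec 23.5° = cos 23.5° / cos 58.1° = 0.9171/0.5284 = 1.7354.

1.74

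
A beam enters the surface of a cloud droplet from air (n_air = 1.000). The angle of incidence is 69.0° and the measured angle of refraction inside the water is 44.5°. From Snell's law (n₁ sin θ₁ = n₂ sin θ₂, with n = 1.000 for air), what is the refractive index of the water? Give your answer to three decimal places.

1.332

n = sin θ_i / sin θ_r = sin 69.0° / sin 44.5° = 0.9336 / 0.7009 = 1.3320.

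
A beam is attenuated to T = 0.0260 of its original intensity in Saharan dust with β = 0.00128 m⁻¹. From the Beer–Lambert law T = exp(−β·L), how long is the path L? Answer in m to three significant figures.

Beer–Lambert: T = exp(−βL) ⇒ L = −ln(T)/β = −ln(0.0260)/0.00128 = 3.6497/0.00128 = 2851 m.

2850 m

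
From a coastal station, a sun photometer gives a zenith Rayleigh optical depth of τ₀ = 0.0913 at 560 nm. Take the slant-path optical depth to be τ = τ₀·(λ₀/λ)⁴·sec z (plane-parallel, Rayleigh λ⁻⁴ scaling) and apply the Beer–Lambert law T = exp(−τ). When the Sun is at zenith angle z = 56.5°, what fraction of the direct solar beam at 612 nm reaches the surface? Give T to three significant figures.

sec 56.5° = 1.8118.
τ = 0.0913 × (560/612)⁴ × 1.8118 = 0.0913 × 0.7010 × 1.8118 = 0.1160.
T = exp(−0.1160) = 0.8905.

0.891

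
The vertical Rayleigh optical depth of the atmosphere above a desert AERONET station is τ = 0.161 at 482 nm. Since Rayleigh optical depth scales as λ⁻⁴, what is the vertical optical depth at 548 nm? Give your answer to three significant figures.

τ(548 nm) = τ(482 nm) × (482/548)⁴ = 0.161 × (0.8796)⁴ = 0.161 × 0.5985 = 0.0964.

0.0964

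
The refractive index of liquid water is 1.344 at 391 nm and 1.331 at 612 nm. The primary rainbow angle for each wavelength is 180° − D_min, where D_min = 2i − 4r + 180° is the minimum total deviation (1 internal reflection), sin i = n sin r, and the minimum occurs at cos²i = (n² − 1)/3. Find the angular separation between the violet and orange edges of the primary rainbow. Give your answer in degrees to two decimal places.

1.86°

At 391 nm (n = 1.344): cos²i = 0.26878 → i = 58.772°, r = 39.512°, D_min = 139.495°, rainbow angle = 40.505°.
At 612 nm (n = 1.331): cos²i = 0.25719 → i = 59.527°, r = 40.356°, D_min = 137.630°, rainbow angle = 42.370°.
Angular width = |40.505° − 42.370°| = 1.865°.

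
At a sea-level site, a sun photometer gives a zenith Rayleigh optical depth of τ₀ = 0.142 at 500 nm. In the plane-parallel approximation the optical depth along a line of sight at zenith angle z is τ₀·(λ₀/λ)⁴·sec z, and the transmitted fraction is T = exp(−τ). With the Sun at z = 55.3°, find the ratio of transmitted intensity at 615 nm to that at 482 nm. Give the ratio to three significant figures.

1.20

Airmass: sec 55.3° = 1.7566.
τ(615 nm) = 0.142 × (500/615)⁴ × 1.7566 = 0.142 × 0.4369 × 1.7566 = 0.1090.
τ(482 nm) = 0.142 × (500/482)⁴ × 1.7566 = 0.142 × 1.1580 × 1.7566 = 0.2888.
T(615)/T(482) = exp(τ_B − τ_A) = exp(0.1799) = 1.1970.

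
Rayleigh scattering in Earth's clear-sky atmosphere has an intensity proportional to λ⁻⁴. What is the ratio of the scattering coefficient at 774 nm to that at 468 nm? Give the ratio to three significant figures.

0.134

Rayleigh scattering ∝ λ⁻⁴, so the ratio of coefficients is the inverse fourth power of the wavelength ratio.
σ(774)/σ(468) = (468/774)⁴ = (0.6047)⁴ = 0.1337.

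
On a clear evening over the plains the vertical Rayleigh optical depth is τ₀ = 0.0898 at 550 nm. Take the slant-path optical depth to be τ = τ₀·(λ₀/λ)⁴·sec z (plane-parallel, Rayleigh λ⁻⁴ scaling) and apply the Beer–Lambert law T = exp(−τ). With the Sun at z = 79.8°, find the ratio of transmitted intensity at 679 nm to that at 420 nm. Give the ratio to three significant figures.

Airmass: sec 79.8° = 5.6470.
τ(679 nm) = 0.0898 × (550/679)⁴ × 5.6470 = 0.0898 × 0.4305 × 5.6470 = 0.2183.
τ(420 nm) = 0.0898 × (550/420)⁴ × 5.6470 = 0.0898 × 2.9407 × 5.6470 = 1.4912.
T(679)/T(420) = exp(τ_B − τ_A) = exp(1.2729) = 3.5713.

3.57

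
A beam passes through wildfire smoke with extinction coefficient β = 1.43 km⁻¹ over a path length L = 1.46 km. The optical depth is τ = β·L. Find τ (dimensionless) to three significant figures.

2.09

τ = β·L = 1.43 × 1.46 = 2.0878.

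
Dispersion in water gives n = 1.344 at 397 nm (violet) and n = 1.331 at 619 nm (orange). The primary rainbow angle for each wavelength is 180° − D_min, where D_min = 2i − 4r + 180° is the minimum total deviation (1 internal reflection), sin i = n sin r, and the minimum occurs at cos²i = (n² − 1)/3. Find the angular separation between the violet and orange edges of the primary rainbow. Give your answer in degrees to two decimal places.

At 397 nm (n = 1.344): cos²i = 0.26878 → i = 58.772°, r = 39.512°, D_min = 139.495°, rainbow angle = 40.505°.
At 619 nm (n = 1.331): cos²i = 0.25719 → i = 59.527°, r = 40.356°, D_min = 137.630°, rainbow angle = 42.370°.
Angular width = |40.505° − 42.370°| = 1.865°.

1.86°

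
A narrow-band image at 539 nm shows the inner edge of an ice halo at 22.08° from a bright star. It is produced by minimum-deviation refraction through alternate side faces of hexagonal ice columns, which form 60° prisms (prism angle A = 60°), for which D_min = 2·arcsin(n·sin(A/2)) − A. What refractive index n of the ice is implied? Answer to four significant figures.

1.313

Rearranging: n = sin((D_min + A)/2) / sin(A/2).
(D_min + A)/2 = (22.08° + 60°)/2 = 41.040°.
n = sin 41.040° / sin 30° = 0.6566 / 0.5000 = 1.3132.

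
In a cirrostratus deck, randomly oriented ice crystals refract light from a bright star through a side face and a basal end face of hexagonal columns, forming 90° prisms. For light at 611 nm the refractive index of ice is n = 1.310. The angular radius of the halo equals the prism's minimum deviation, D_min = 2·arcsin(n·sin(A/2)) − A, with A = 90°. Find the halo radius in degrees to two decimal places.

n·sin(A/2) = 1.310 × sin 45° = 1.310 × 0.7071 = 0.9263.
D_min = 2·arcsin(0.9263) − 90° = 2 × 67.867° − 90° = 45.733°.

45.73°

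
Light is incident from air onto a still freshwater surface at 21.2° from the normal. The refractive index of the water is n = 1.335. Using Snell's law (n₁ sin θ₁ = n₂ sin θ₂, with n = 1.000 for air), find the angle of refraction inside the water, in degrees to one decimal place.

15.7°

Snell: sin θ_r = sin θ_i / n = sin 21.2° / 1.335 = 0.3616 / 1.335 = 0.2709.
θ_r = arcsin(0.2709) = 15.72°.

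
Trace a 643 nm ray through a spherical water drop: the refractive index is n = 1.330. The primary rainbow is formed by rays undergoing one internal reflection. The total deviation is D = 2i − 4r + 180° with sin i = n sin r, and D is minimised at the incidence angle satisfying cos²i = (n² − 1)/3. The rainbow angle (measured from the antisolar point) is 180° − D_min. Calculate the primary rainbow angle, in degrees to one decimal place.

cos²i = (1.76890 − 1)/3 = 0.25630; i = arccos(0.50626) = 59.585°.
sin r = sin 59.585°/1.330 = 0.64841; r = 40.422°.
D_min = 2·59.585° − 4·40.422° + 180° = 137.484°.
Rainbow angle = 180° − D_min = 42.516°.

42.5°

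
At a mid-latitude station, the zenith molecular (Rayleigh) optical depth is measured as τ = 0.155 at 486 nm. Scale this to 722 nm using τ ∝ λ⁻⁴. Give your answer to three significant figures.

0.0318

τ(722 nm) = τ(486 nm) × (486/722)⁴ = 0.155 × (0.6731)⁴ = 0.155 × 0.2053 = 0.0318.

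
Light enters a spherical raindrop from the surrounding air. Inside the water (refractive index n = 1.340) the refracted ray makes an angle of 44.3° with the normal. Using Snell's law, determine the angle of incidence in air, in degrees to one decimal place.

Snell: sin θ_i = n · sin θ_r = 1.340 × sin 44.3° = 1.340 × 0.6984 = 0.9359.
θ_i = arcsin(0.9359) = 69.37°.

69.4°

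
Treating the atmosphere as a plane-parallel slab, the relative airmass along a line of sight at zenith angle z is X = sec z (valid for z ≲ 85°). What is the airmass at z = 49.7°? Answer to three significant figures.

1.55

X = sec z = 1/cos 49.7° = 1/0.6468 = 1.5461.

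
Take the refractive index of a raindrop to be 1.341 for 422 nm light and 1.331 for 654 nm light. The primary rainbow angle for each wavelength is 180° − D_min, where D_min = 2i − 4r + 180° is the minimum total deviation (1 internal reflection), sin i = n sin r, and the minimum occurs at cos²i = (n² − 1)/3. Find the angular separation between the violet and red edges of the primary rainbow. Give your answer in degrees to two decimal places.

1.44°

At 422 nm (n = 1.341): cos²i = 0.26609 → i = 58.946°, r = 39.705°, D_min = 139.071°, rainbow angle = 40.929°.
At 654 nm (n = 1.331): cos²i = 0.25719 → i = 59.527°, r = 40.356°, D_min = 137.630°, rainbow angle = 42.370°.
Angular width = |40.929° − 42.370°| = 1.441°.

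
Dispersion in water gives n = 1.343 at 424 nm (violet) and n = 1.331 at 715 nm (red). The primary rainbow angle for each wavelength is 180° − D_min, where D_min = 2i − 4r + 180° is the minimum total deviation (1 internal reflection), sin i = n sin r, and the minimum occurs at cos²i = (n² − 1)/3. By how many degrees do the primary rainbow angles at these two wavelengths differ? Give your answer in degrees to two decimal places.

At 424 nm (n = 1.343): cos²i = 0.26788 → i = 58.830°, r = 39.577°, D_min = 139.354°, rainbow angle = 40.646°.
At 715 nm (n = 1.331): cos²i = 0.25719 → i = 59.527°, r = 40.356°, D_min = 137.630°, rainbow angle = 42.370°.
Angular width = |40.646° − 42.370°| = 1.724°.

1.72°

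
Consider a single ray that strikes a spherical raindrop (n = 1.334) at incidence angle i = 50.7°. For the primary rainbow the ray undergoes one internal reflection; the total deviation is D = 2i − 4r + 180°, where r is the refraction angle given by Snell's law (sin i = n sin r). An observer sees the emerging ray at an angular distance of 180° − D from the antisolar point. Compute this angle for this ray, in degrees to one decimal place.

sin r = sin 50.7° / 1.334 = 0.7738/1.334 = 0.5801; r = 35.46°.
D = 2·50.7° − 4·35.46° + 180° = 101.40° − 141.83° + 180° = 139.57°.
Angle from antisolar point = 180° − D = 40.43°.

40.4°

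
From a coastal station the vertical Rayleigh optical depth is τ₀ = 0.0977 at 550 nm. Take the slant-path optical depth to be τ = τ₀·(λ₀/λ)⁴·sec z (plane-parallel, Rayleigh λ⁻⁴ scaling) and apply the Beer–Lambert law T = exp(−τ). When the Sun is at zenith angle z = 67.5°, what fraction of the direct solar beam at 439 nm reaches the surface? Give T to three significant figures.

sec 67.5° = 2.6131.
τ = 0.0977 × (550/439)⁴ × 2.6131 = 0.0977 × 2.4637 × 2.6131 = 0.6290.
T = exp(−0.6290) = 0.5331.

0.533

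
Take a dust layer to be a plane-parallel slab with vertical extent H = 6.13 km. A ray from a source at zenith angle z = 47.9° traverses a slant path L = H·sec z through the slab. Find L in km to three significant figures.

sec z = 1/cos 47.9° = 1.4916.
L = 6.13 × 1.4916 = 9.143 km.

9.14 km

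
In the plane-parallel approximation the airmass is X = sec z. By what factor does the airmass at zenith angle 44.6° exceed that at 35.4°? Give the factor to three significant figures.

1.14

X(44.6°)/X(35.4°) = sec 44.6° / sec 35.4° = cos 35.4° / cos 44.6° = 0.8151/0.7120 = 1.1448.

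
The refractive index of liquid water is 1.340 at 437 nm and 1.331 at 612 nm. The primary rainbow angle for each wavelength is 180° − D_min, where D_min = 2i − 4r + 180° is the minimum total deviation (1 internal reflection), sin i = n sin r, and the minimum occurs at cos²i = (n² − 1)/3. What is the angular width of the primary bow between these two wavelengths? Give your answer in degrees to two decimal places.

At 437 nm (n = 1.340): cos²i = 0.26520 → i = 59.004°, r = 39.770°, D_min = 138.929°, rainbow angle = 41.071°.
At 612 nm (n = 1.331): cos²i = 0.25719 → i = 59.527°, r = 40.356°, D_min = 137.630°, rainbow angle = 42.370°.
Angular width = |41.071° − 42.370°| = 1.299°.

1.30°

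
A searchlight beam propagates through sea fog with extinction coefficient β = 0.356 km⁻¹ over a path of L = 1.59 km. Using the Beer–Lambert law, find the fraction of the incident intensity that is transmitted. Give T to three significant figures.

τ = β·L = 0.356 × 1.59 = 0.5660.
T = exp(−0.5660) = 0.5678.

0.568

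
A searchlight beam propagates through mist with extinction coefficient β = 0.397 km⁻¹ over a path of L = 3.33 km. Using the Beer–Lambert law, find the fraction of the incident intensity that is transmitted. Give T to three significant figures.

0.267

τ = β·L = 0.397 × 3.33 = 1.3220.
T = exp(−1.3220) = 0.2666.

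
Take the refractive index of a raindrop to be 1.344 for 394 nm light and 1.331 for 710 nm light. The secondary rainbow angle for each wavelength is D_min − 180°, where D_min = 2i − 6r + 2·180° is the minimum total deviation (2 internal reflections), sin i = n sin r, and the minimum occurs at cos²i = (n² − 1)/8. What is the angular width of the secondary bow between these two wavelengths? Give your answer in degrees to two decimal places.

3.37°

At 394 nm (n = 1.344): cos²i = 0.10079 → i = 71.490°, r = 44.874°, D_min = 233.733°, rainbow angle = 53.733°.
At 710 nm (n = 1.331): cos²i = 0.09645 → i = 71.907°, r = 45.575°, D_min = 230.365°, rainbow angle = 50.365°.
Angular width = |53.733° − 50.365°| = 3.368°.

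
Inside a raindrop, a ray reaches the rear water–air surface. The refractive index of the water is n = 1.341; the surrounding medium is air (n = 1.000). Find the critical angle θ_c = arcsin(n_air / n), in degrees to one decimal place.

48.2°

sin θ_c = n_air / n = 1.000 / 1.341 = 0.7457.
θ_c = arcsin(0.7457) = 48.22°.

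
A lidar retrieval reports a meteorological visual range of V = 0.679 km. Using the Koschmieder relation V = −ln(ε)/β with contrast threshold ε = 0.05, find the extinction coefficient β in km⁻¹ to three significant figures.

4.41 km⁻¹

β = −ln(0.05) / V = 2.996 / 0.679 = 4.4120 km⁻¹.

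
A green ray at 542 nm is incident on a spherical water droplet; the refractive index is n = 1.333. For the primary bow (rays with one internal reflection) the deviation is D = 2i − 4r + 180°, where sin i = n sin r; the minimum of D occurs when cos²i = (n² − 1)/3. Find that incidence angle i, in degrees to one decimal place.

cos²i = (1.333² − 1)/3 = (1.77689 − 1)/3 = 0.25896.
cos i = 0.50888, so i = 59.410°.

59.4°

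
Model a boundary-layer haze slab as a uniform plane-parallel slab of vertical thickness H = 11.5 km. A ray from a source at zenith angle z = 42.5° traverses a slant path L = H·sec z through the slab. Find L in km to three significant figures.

sec z = 1/cos 42.5° = 1.3563.
L = 11.5 × 1.3563 = 15.598 km.

15.6 km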